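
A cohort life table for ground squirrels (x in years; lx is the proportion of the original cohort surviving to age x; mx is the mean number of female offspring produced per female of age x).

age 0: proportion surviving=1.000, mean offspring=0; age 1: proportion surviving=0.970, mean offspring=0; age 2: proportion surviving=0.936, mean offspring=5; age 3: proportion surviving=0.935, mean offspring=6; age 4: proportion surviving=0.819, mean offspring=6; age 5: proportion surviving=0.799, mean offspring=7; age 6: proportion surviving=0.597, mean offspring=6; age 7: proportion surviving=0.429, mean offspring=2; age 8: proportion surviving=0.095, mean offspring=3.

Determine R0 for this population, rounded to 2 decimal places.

lx·mx by age: 0, 0, 4.68, 5.61, 4.914, 5.593, 3.582, 0.858, 0.285
R0 = Σ lx·mx = 25.522 → 25.52

25.52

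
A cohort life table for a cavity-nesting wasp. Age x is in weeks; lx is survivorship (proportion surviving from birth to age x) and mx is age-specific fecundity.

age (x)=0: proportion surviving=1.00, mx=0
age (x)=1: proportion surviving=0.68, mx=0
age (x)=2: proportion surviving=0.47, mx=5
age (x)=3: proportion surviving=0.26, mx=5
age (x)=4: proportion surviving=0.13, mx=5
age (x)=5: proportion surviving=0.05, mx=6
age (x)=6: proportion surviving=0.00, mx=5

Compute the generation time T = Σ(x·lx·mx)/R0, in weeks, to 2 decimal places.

lx·mx: 0, 0, 2.35, 1.3, 0.65, 0.3, 0 → R0 = 4.6
x·lx·mx: 0, 0, 4.7, 3.9, 2.6, 1.5, 0 → Σ = 12.7
T = 12.7 / 4.6 = 2.76087… → 2.76

2.76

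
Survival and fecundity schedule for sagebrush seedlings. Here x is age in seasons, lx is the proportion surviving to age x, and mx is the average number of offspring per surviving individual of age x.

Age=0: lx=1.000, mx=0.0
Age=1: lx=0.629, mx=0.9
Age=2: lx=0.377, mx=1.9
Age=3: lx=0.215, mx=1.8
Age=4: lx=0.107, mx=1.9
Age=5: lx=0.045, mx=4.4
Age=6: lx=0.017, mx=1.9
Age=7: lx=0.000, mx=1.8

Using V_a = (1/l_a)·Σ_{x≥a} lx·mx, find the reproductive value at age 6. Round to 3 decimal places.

1.900

lx·mx for x ≥ 6: 0.0323, 0 → sum = 0.0323
V_6 = 0.0323 / l_6 = 0.0323 / 0.017 = 1.9 → 1.900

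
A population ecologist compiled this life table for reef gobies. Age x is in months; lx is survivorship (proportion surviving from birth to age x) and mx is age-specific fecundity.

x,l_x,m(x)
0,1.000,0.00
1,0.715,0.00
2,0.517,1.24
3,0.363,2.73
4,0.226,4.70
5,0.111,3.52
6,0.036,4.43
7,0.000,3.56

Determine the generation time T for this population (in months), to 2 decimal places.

3.52

lx·mx: 0, 0, 0.64108, 0.99099, 1.0622, 0.39072, 0.15948, 0 → R0 = 3.24447
x·lx·mx: 0, 0, 1.28216, 2.97297, 4.2488, 1.9536, 0.95688, 0 → Σ = 11.41441
T = 11.41441 / 3.24447 = 3.518112… → 3.52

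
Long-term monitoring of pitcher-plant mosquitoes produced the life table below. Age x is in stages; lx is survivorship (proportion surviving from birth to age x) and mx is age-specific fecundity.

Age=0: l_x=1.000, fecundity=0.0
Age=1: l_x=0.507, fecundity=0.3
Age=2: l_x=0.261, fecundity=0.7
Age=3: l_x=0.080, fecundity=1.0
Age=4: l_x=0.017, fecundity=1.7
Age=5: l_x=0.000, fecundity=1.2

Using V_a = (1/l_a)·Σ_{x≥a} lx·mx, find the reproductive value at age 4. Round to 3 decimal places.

1.700

lx·mx for x ≥ 4: 0.0289, 0 → sum = 0.0289
V_4 = 0.0289 / l_4 = 0.0289 / 0.017 = 1.7 → 1.700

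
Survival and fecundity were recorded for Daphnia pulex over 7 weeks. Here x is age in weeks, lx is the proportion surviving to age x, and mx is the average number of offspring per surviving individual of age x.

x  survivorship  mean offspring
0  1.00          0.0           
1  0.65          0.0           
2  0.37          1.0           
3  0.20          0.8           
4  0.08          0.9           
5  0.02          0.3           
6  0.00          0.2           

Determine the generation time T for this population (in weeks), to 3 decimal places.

2.530

lx·mx: 0, 0, 0.37, 0.16, 0.072, 0.006, 0 → R0 = 0.608
x·lx·mx: 0, 0, 0.74, 0.48, 0.288, 0.03, 0 → Σ = 1.538
T = 1.538 / 0.608 = 2.529605… → 2.530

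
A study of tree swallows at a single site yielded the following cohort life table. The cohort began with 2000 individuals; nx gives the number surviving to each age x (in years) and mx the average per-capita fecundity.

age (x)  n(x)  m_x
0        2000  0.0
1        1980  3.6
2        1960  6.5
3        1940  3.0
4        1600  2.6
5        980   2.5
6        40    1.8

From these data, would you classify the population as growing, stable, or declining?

growing

lx = nx/n0 = nx/2000: 1, 0.99, 0.98, 0.97, 0.8, 0.49, 0.02
R0 = Σ lx·mx = 0 + 3.564 + 6.37 + 2.91 + 2.08 + 1.225 + 0.036 = 16.185
R0 > 1, so the population is growing.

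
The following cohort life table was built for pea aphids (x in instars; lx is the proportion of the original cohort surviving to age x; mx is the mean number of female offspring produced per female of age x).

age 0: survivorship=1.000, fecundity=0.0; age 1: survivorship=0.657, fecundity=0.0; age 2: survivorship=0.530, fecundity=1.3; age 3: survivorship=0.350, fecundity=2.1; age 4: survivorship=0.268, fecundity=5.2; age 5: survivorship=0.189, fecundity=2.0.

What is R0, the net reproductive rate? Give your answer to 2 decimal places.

lx·mx by age: 0, 0, 0.689, 0.735, 1.3936, 0.378
R0 = Σ lx·mx = 3.1956 → 3.20

3.20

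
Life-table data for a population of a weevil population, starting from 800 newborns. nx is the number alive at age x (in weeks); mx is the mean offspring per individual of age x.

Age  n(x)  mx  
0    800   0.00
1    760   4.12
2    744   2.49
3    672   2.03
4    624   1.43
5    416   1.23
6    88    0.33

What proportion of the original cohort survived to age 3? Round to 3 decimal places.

l_3 = n_3/n_0 = 672/800 = 0.84 → 0.840

0.840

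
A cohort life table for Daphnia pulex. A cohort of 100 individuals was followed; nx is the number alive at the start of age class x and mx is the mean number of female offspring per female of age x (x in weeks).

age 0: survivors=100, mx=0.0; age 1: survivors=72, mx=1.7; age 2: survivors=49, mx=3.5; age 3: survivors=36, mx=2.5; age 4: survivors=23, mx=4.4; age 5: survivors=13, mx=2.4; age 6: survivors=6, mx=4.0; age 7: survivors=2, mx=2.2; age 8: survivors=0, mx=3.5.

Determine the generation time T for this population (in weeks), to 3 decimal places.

lx = nx/n0 = nx/100: 1, 0.72, 0.49, 0.36, 0.23, 0.13, 0.06, 0.02, 0
lx·mx: 0, 1.224, 1.715, 0.9, 1.012, 0.312, 0.24, 0.044, 0 → R0 = 5.447
x·lx·mx: 0, 1.224, 3.43, 2.7, 4.048, 1.56, 1.44, 0.308, 0 → Σ = 14.71
T = 14.71 / 5.447 = 2.700569… → 2.701

2.701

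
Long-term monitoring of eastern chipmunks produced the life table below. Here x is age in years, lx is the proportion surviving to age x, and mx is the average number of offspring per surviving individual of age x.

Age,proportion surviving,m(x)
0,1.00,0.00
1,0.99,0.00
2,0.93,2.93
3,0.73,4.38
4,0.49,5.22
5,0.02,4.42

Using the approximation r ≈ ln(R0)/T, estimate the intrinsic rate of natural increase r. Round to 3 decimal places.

0.716

R0 = Σ lx·mx = 0 + 0 + 2.7249 + 3.1974 + 2.5578 + 0.0884 = 8.5685
Σ x·lx·mx = 25.7152; T = 25.7152/8.5685 = 3.00113…
r ≈ ln(R0)/T = ln(8.5685)/3.00113… = 0.71576… → 0.716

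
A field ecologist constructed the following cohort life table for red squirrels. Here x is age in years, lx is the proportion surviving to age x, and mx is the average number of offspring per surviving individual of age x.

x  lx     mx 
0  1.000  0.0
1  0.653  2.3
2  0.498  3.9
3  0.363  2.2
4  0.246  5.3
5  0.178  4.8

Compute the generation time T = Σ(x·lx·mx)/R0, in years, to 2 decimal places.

2.70

lx·mx: 0, 1.5019, 1.9422, 0.7986, 1.3038, 0.8544 → R0 = 6.4009
x·lx·mx: 0, 1.5019, 3.8844, 2.3958, 5.2152, 4.272 → Σ = 17.2693
T = 17.2693 / 6.4009 = 2.697949… → 2.70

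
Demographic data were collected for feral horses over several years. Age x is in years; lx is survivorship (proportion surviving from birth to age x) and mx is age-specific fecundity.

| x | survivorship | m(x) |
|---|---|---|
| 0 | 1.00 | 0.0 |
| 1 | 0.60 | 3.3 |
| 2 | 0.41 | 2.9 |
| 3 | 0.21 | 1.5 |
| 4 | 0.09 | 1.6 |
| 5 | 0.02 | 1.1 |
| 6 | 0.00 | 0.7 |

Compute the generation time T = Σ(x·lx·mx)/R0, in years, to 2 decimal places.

lx·mx: 0, 1.98, 1.189, 0.315, 0.144, 0.022, 0 → R0 = 3.65
x·lx·mx: 0, 1.98, 2.378, 0.945, 0.576, 0.11, 0 → Σ = 5.989
T = 5.989 / 3.65 = 1.640822… → 1.64

1.64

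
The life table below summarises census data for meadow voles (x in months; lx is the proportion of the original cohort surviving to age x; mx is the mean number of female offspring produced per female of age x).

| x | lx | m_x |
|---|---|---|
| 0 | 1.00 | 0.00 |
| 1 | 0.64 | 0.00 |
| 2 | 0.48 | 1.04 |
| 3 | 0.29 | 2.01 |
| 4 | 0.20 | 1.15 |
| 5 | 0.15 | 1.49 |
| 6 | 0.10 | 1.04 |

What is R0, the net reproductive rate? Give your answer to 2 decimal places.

1.64

lx·mx by age: 0, 0, 0.4992, 0.5829, 0.23, 0.2235, 0.104
R0 = Σ lx·mx = 1.6396 → 1.64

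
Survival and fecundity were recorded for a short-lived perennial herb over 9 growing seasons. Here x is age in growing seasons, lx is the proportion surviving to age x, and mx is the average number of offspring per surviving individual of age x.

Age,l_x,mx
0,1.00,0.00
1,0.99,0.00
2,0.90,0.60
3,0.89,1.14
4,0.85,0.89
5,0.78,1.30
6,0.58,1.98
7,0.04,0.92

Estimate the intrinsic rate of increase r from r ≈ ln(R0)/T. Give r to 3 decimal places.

R0 = Σ lx·mx = 0 + 0 + 0.54 + 1.0146 + 0.7565 + 1.014 + 1.1484 + 0.0368 = 4.5103
Σ x·lx·mx = 19.3678; T = 19.3678/4.5103 = 4.29413…
r ≈ ln(R0)/T = ln(4.5103)/4.29413… = 0.3508… → 0.351

0.351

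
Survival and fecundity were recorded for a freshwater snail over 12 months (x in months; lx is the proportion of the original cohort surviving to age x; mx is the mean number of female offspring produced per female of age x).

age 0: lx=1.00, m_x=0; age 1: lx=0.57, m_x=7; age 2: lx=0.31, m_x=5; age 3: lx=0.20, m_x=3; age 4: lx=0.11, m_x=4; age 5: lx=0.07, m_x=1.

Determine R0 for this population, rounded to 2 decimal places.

lx·mx by age: 0, 3.99, 1.55, 0.6, 0.44, 0.07
R0 = Σ lx·mx = 6.65 → 6.65

6.65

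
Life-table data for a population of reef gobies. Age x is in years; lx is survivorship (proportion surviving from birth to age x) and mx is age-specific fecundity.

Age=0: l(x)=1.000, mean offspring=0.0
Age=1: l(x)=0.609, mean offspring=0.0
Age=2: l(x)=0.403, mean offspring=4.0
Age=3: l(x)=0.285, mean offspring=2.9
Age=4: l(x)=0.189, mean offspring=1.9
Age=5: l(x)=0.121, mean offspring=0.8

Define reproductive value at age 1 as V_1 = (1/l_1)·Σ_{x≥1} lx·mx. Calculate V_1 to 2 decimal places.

4.75

lx·mx for x ≥ 1: 0, 1.612, 0.8265, 0.3591, 0.0968 → sum = 2.8944
V_1 = 2.8944 / l_1 = 2.8944 / 0.609 = 4.752709… → 4.75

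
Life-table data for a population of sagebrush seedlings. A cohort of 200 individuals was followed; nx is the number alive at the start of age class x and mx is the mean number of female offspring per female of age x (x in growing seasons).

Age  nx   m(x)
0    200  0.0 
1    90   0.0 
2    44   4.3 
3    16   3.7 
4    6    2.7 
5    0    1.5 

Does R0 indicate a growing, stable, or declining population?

growing

lx = nx/n0 = nx/200: 1, 0.45, 0.22, 0.08, 0.03, 0
R0 = Σ lx·mx = 0 + 0 + 0.946 + 0.296 + 0.081 + 0 = 1.323
R0 > 1, so the population is growing.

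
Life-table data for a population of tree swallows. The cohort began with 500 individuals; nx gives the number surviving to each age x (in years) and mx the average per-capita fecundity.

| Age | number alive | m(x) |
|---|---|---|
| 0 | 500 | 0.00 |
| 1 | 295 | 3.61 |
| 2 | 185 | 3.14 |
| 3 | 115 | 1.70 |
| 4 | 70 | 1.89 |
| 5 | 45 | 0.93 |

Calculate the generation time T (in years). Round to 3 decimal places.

1.762

lx = nx/n0 = nx/500: 1, 0.59, 0.37, 0.23, 0.14, 0.09
lx·mx: 0, 2.1299, 1.1618, 0.391, 0.2646, 0.0837 → R0 = 4.031
x·lx·mx: 0, 2.1299, 2.3236, 1.173, 1.0584, 0.4185 → Σ = 7.1034
T = 7.1034 / 4.031 = 1.762193… → 1.762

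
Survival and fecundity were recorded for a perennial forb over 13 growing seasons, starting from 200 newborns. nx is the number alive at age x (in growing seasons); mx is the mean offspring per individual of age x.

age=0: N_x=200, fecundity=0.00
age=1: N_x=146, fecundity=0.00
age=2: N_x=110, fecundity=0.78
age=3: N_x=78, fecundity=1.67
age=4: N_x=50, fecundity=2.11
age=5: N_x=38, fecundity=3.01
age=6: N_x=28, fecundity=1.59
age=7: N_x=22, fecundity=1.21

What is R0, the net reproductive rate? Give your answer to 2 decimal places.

2.54

lx = nx/n0 = nx/200: 1, 0.73, 0.55, 0.39, 0.25, 0.19, 0.14, 0.11
lx·mx by age: 0, 0, 0.429, 0.6513, 0.5275, 0.5719, 0.2226, 0.1331
R0 = Σ lx·mx = 2.5354 → 2.54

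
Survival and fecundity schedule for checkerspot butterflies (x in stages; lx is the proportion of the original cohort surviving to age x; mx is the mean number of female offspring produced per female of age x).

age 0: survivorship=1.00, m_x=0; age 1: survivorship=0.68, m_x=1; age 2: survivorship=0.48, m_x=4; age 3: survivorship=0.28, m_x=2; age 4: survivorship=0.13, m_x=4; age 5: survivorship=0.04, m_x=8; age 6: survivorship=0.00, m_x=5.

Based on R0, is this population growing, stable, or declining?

R0 = Σ lx·mx = 0 + 0.68 + 1.92 + 0.56 + 0.52 + 0.32 + 0 = 4
R0 > 1, so the population is growing.

growing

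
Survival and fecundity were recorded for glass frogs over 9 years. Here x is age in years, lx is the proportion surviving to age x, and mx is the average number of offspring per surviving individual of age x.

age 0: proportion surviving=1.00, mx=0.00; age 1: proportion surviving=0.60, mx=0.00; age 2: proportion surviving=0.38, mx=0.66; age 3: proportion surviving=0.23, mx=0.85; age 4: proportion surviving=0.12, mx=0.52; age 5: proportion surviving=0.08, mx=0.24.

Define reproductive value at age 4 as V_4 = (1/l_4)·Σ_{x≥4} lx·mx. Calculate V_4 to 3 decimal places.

0.680

lx·mx for x ≥ 4: 0.0624, 0.0192 → sum = 0.0816
V_4 = 0.0816 / l_4 = 0.0816 / 0.12 = 0.68 → 0.680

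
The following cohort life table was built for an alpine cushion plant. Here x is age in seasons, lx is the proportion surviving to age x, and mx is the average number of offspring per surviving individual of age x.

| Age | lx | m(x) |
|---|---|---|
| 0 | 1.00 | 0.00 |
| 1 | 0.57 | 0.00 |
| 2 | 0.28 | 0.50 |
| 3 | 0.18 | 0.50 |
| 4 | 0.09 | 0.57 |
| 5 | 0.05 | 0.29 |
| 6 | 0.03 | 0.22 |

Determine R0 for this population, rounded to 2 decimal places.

0.30

lx·mx by age: 0, 0, 0.14, 0.09, 0.0513, 0.0145, 0.0066
R0 = Σ lx·mx = 0.3024 → 0.30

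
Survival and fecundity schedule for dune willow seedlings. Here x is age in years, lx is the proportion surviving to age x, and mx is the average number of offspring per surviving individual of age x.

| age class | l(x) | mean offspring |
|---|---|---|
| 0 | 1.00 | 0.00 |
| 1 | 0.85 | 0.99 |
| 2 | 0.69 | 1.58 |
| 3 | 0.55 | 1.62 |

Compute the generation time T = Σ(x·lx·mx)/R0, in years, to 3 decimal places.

2.018

lx·mx: 0, 0.8415, 1.0902, 0.891 → R0 = 2.8227
x·lx·mx: 0, 0.8415, 2.1804, 2.673 → Σ = 5.6949
T = 5.6949 / 2.8227 = 2.017536… → 2.018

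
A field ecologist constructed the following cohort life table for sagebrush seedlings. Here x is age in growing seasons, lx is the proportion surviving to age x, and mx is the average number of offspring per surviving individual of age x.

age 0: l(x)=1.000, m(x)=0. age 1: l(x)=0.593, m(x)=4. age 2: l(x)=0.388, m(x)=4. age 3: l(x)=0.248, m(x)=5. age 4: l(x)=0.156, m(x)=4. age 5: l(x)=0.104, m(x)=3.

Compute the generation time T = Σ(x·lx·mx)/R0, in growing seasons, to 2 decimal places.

lx·mx: 0, 2.372, 1.552, 1.24, 0.624, 0.312 → R0 = 6.1
x·lx·mx: 0, 2.372, 3.104, 3.72, 2.496, 1.56 → Σ = 13.252
T = 13.252 / 6.1 = 2.172459… → 2.17

2.17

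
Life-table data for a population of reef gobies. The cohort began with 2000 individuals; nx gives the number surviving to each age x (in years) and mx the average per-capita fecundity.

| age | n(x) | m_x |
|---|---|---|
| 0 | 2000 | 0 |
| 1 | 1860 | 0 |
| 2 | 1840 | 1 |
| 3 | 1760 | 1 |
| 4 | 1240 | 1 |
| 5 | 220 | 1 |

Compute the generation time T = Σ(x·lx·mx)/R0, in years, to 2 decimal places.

2.97

lx = nx/n0 = nx/2000: 1, 0.93, 0.92, 0.88, 0.62, 0.11
lx·mx: 0, 0, 0.92, 0.88, 0.62, 0.11 → R0 = 2.53
x·lx·mx: 0, 0, 1.84, 2.64, 2.48, 0.55 → Σ = 7.51
T = 7.51 / 2.53 = 2.968379… → 2.97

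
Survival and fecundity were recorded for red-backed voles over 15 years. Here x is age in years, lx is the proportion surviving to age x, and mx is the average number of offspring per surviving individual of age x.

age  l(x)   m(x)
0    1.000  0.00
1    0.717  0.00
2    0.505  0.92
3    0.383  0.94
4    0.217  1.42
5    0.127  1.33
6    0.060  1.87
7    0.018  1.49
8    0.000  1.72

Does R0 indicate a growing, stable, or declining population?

growing

R0 = Σ lx·mx = 0 + 0 + 0.4646 + 0.36002 + 0.30814 + 0.16891 + 0.1122 + 0.02682 + 0 = 1.44069
R0 > 1, so the population is growing.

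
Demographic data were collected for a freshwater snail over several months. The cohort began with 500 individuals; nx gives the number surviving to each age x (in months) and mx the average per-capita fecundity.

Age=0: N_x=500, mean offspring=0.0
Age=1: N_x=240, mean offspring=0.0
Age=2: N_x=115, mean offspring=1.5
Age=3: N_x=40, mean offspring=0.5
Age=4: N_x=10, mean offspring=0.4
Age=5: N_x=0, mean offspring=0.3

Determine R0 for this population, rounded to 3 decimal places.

lx = nx/n0 = nx/500: 1, 0.48, 0.23, 0.08, 0.02, 0
lx·mx by age: 0, 0, 0.345, 0.04, 0.008, 0
R0 = Σ lx·mx = 0.393 → 0.393

0.393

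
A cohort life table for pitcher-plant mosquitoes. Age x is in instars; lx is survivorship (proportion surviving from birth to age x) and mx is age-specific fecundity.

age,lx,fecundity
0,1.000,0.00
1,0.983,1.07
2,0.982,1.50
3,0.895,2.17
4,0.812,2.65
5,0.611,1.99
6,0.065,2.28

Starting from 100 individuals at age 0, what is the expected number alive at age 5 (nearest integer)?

Expected survivors = N0 · l_5 = 100 × 0.611 = 61.1 → 61

61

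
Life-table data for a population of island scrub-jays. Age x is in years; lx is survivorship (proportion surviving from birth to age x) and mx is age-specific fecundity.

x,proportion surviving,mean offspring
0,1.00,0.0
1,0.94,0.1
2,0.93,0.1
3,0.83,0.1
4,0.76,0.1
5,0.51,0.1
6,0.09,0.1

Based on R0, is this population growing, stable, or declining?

declining

R0 = Σ lx·mx = 0 + 0.094 + 0.093 + 0.083 + 0.076 + 0.051 + 0.009 = 0.406
R0 < 1, so the population is declining.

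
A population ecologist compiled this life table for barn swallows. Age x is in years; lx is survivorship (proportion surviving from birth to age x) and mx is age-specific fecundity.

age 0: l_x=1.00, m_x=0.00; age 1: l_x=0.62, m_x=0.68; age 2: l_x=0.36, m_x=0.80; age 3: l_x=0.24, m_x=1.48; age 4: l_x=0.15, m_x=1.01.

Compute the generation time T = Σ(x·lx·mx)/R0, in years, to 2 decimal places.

lx·mx: 0, 0.4216, 0.288, 0.3552, 0.1515 → R0 = 1.2163
x·lx·mx: 0, 0.4216, 0.576, 1.0656, 0.606 → Σ = 2.6692
T = 2.6692 / 1.2163 = 2.194524… → 2.19

2.19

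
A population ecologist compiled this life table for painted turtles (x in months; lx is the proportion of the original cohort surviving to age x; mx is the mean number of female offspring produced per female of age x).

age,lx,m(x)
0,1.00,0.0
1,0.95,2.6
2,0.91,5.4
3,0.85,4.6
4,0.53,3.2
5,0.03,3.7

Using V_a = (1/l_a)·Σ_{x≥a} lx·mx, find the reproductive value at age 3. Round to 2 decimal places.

6.73

lx·mx for x ≥ 3: 3.91, 1.696, 0.111 → sum = 5.717
V_3 = 5.717 / l_3 = 5.717 / 0.85 = 6.725882… → 6.73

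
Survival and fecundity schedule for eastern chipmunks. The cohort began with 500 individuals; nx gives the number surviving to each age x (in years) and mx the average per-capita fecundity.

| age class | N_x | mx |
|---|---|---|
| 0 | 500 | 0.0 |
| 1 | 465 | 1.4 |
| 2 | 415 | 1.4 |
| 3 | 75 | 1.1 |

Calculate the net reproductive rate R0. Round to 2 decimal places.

lx = nx/n0 = nx/500: 1, 0.93, 0.83, 0.15
lx·mx by age: 0, 1.302, 1.162, 0.165
R0 = Σ lx·mx = 2.629 → 2.63

2.63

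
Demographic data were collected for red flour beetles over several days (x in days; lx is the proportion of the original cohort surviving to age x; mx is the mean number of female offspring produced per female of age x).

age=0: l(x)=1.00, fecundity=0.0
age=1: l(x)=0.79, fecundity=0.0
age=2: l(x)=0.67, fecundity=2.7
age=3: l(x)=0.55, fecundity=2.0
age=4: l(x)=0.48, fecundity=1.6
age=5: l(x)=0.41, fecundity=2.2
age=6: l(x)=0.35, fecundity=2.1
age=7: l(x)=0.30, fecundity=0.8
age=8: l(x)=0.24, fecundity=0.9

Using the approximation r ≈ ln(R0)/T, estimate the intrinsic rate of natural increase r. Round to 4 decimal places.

0.4531

R0 = Σ lx·mx = 0 + 0 + 1.809 + 1.1 + 0.768 + 0.902 + 0.735 + 0.24 + 0.216 = 5.77
Σ x·lx·mx = 22.318; T = 22.318/5.77 = 3.86794…
r ≈ ln(R0)/T = ln(5.77)/3.86794… = 0.453128… → 0.4531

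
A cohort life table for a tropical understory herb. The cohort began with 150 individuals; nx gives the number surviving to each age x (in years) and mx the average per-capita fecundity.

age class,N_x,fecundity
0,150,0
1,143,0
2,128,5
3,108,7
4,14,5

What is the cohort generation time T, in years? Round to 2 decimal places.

lx = nx/n0 = nx/150: 1, 0.95333…, 0.85333…, 0.72, 0.09333…
lx·mx: 0, 0, 4.266667…, 5.04, 0.466667… → R0 = 9.773333…
x·lx·mx: 0, 0, 8.533333…, 15.12, 1.866667… → Σ = 25.52…
T = 25.52… / 9.773333… = 2.611187… → 2.61

2.61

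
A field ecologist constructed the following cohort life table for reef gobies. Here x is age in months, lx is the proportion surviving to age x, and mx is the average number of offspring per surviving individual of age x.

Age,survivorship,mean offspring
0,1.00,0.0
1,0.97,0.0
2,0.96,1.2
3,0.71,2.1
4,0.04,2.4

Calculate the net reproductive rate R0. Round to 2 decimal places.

lx·mx by age: 0, 0, 1.152, 1.491, 0.096
R0 = Σ lx·mx = 2.739 → 2.74

2.74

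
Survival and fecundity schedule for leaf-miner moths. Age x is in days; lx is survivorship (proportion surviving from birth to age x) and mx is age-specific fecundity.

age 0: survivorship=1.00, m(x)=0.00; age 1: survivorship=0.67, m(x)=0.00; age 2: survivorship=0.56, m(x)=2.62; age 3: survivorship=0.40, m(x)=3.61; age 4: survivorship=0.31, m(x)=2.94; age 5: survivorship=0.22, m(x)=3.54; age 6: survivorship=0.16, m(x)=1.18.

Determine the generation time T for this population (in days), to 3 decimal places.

lx·mx: 0, 0, 1.4672, 1.444, 0.9114, 0.7788, 0.1888 → R0 = 4.7902
x·lx·mx: 0, 0, 2.9344, 4.332, 3.6456, 3.894, 1.1328 → Σ = 15.9388
T = 15.9388 / 4.7902 = 3.327377… → 3.327

3.327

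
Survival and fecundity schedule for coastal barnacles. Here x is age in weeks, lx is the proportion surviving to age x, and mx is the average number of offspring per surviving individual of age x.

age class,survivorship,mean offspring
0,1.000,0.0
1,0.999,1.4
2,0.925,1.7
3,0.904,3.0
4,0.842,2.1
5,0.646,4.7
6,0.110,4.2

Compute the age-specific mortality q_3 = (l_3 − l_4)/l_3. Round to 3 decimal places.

0.069

q_3 = (l_3 − l_4) / l_3 = (0.904 − 0.842) / 0.904
     = 0.062 / 0.904 = 0.068584… → 0.069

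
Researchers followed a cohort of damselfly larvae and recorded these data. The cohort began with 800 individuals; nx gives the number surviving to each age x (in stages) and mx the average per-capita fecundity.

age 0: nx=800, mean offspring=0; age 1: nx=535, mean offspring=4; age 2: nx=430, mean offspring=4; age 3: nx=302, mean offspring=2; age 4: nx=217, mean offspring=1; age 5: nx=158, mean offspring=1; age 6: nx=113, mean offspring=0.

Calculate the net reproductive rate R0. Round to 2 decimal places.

6.05

lx = nx/n0 = nx/800: 1, 0.66875, 0.5375, 0.3775, 0.27125, 0.1975, 0.14125
lx·mx by age: 0, 2.675, 2.15, 0.755, 0.27125, 0.1975, 0
R0 = Σ lx·mx = 6.04875 → 6.05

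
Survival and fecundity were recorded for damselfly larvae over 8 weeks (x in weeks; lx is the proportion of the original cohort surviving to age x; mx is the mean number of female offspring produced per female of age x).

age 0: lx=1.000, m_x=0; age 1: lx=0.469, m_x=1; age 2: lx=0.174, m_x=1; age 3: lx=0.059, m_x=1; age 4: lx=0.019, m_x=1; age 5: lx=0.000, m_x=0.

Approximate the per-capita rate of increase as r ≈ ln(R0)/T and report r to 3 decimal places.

-0.220

R0 = Σ lx·mx = 0 + 0.469 + 0.174 + 0.059 + 0.019 + 0 = 0.721
Σ x·lx·mx = 1.07; T = 1.07/0.721 = 1.48405…
r ≈ ln(R0)/T = ln(0.721)/1.48405… = -0.22042… → -0.220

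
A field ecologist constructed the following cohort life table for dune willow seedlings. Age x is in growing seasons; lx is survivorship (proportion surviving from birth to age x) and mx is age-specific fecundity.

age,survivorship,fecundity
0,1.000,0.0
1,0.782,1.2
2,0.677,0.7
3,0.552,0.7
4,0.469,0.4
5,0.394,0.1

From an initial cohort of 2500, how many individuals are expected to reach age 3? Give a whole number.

Expected survivors = N0 · l_3 = 2500 × 0.552 = 1380 → 1380

1380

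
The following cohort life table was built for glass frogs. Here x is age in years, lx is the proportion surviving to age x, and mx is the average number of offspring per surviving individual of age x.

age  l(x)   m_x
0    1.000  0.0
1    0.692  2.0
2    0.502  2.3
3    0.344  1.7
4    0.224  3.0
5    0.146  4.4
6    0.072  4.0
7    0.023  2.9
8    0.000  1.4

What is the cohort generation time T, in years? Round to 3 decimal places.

lx·mx: 0, 1.384, 1.1546, 0.5848, 0.672, 0.6424, 0.288, 0.0667, 0 → R0 = 4.7925
x·lx·mx: 0, 1.384, 2.3092, 1.7544, 2.688, 3.212, 1.728, 0.4669, 0 → Σ = 13.5425
T = 13.5425 / 4.7925 = 2.825769… → 2.826

2.826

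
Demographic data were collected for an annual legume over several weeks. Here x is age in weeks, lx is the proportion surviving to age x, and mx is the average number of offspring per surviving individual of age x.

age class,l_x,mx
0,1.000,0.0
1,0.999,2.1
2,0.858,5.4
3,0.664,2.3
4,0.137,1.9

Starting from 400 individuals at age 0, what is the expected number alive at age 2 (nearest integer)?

343

Expected survivors = N0 · l_2 = 400 × 0.858 = 343.2 → 343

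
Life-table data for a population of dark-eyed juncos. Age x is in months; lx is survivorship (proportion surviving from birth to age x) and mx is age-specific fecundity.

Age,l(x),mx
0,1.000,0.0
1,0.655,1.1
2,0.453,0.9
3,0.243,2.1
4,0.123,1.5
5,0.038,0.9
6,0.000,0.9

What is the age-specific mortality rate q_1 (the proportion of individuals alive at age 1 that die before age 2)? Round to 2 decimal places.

0.31

q_1 = (l_1 − l_2) / l_1 = (0.655 − 0.453) / 0.655
     = 0.202 / 0.655 = 0.308397… → 0.31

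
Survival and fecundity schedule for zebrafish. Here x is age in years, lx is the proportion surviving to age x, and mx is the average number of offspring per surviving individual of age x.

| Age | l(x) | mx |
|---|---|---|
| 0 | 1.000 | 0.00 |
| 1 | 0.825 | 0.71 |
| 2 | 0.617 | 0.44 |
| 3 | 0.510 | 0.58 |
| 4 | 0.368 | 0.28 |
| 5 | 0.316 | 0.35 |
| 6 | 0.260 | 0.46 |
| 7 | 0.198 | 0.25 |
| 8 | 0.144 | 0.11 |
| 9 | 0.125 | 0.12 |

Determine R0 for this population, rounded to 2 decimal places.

1.57

lx·mx by age: 0, 0.58575, 0.27148, 0.2958, 0.10304, 0.1106, 0.1196, 0.0495, 0.01584, 0.015
R0 = Σ lx·mx = 1.56661 → 1.57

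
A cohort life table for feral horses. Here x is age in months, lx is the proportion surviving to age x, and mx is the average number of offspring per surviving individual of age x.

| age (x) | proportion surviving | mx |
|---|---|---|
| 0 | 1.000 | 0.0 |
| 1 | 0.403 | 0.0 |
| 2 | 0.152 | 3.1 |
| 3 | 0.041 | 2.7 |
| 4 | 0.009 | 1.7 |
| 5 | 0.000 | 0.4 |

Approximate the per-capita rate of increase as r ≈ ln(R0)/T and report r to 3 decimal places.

R0 = Σ lx·mx = 0 + 0 + 0.4712 + 0.1107 + 0.0153 + 0 = 0.5972
Σ x·lx·mx = 1.3357; T = 1.3357/0.5972 = 2.2366…
r ≈ ln(R0)/T = ln(0.5972)/2.2366… = -0.23048… → -0.230

-0.230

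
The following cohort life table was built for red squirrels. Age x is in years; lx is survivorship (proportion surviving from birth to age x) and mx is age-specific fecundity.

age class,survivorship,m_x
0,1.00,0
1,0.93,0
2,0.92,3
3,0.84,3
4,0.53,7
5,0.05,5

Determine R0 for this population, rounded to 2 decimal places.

lx·mx by age: 0, 0, 2.76, 2.52, 3.71, 0.25
R0 = Σ lx·mx = 9.24 → 9.24

9.24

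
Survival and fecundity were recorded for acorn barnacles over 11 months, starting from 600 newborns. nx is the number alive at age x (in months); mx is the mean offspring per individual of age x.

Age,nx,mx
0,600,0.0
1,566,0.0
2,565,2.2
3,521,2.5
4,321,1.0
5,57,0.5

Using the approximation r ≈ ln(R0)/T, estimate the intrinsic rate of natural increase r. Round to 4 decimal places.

lx = nx/n0 = nx/600: 1, 0.94333…, 0.94167…, 0.86833…, 0.535, 0.095
R0 = Σ lx·mx = 0 + 0 + 2.07167… + 2.17083… + 0.535 + 0.0475 = 4.825…
Σ x·lx·mx = 13.033333…; T = 13.033333…/4.825… = 2.70121…
r ≈ ln(R0)/T = ln(4.825…)/2.70121… = 0.582632… → 0.5826

0.5826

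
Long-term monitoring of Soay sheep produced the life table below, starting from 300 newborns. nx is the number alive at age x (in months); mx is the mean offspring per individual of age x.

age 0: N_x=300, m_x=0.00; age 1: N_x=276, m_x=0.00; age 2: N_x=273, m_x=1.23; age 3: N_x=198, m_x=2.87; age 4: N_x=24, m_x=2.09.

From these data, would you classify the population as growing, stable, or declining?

lx = nx/n0 = nx/300: 1, 0.92, 0.91, 0.66, 0.08
R0 = Σ lx·mx = 0 + 0 + 1.1193 + 1.8942 + 0.1672 = 3.1807
R0 > 1, so the population is growing.

growing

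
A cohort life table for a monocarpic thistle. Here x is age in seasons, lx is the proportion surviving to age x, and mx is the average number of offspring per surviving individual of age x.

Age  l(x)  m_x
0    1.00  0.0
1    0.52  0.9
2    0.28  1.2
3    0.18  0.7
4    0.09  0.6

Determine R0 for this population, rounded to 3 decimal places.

0.984

lx·mx by age: 0, 0.468, 0.336, 0.126, 0.054
R0 = Σ lx·mx = 0.984 → 0.984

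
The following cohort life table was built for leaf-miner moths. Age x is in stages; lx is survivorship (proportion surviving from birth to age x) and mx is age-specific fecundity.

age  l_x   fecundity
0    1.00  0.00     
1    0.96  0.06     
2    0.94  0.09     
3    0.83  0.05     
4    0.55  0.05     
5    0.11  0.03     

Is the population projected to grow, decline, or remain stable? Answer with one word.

R0 = Σ lx·mx = 0 + 0.0576 + 0.0846 + 0.0415 + 0.0275 + 0.0033 = 0.2145
R0 < 1, so the population is declining.

declining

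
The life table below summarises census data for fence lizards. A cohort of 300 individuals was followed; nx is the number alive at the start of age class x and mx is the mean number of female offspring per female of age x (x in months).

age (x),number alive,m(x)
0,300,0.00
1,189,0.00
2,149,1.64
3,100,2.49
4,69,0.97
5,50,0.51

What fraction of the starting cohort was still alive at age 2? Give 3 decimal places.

l_2 = n_2/n_0 = 149/300 = 0.496667… → 0.497

0.497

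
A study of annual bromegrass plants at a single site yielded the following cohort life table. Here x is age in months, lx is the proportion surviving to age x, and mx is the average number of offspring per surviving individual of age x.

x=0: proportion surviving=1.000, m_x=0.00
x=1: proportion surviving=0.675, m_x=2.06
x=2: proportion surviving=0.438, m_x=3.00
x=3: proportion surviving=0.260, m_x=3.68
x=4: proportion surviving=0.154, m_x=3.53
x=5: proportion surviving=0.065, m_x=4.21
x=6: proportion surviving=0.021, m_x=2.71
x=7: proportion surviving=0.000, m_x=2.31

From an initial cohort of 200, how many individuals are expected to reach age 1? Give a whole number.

135

Expected survivors = N0 · l_1 = 200 × 0.675 = 135 → 135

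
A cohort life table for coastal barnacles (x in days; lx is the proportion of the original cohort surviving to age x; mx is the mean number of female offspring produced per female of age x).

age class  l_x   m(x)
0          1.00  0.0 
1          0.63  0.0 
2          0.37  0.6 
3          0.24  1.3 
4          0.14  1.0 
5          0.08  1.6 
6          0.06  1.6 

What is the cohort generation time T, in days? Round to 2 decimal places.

3.51

lx·mx: 0, 0, 0.222, 0.312, 0.14, 0.128, 0.096 → R0 = 0.898
x·lx·mx: 0, 0, 0.444, 0.936, 0.56, 0.64, 0.576 → Σ = 3.156
T = 3.156 / 0.898 = 3.514477… → 3.51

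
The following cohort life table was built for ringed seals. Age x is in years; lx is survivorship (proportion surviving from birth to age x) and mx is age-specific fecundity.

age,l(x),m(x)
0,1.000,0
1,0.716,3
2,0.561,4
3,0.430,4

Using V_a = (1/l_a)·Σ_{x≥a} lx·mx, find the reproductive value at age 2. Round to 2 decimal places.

lx·mx for x ≥ 2: 2.244, 1.72 → sum = 3.964
V_2 = 3.964 / l_2 = 3.964 / 0.561 = 7.065954… → 7.07

7.07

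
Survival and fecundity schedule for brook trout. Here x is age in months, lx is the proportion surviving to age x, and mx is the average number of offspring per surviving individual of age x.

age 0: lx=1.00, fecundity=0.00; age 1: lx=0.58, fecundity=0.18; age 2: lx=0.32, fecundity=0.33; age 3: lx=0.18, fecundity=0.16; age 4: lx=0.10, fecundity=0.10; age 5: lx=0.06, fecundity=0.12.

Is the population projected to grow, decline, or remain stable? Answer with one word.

declining

R0 = Σ lx·mx = 0 + 0.1044 + 0.1056 + 0.0288 + 0.01 + 0.0072 = 0.256
R0 < 1, so the population is declining.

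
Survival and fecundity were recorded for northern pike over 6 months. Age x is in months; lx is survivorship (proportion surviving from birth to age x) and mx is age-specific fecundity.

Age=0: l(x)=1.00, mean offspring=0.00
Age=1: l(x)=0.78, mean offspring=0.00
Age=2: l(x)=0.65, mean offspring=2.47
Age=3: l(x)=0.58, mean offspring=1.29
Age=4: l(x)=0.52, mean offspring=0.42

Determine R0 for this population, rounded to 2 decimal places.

lx·mx by age: 0, 0, 1.6055, 0.7482, 0.2184
R0 = Σ lx·mx = 2.5721 → 2.57

2.57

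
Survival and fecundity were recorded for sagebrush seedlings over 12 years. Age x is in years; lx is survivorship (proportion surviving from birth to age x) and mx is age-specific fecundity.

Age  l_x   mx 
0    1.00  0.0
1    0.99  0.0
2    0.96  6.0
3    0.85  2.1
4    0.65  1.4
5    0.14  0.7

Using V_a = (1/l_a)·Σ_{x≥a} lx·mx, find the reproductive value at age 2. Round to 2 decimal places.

8.91

lx·mx for x ≥ 2: 5.76, 1.785, 0.91, 0.098 → sum = 8.553
V_2 = 8.553 / l_2 = 8.553 / 0.96 = 8.909375 → 8.91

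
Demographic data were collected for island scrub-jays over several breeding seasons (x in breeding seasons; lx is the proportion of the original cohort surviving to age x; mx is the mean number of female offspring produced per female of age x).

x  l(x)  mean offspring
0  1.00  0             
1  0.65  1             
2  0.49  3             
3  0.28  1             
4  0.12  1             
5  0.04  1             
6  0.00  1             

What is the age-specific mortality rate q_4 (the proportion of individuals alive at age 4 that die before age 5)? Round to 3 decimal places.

q_4 = (l_4 − l_5) / l_4 = (0.12 − 0.04) / 0.12
     = 0.08 / 0.12 = 0.666667… → 0.667

0.667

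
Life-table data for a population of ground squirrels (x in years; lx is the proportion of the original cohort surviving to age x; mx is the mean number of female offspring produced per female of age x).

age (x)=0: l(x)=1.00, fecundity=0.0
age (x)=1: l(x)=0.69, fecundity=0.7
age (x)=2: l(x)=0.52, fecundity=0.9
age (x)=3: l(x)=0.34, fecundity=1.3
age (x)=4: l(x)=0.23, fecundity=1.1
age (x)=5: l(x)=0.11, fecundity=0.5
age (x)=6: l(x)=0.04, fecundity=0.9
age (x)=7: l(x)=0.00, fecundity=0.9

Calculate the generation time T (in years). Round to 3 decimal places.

lx·mx: 0, 0.483, 0.468, 0.442, 0.253, 0.055, 0.036, 0 → R0 = 1.737
x·lx·mx: 0, 0.483, 0.936, 1.326, 1.012, 0.275, 0.216, 0 → Σ = 4.248
T = 4.248 / 1.737 = 2.445596… → 2.446

2.446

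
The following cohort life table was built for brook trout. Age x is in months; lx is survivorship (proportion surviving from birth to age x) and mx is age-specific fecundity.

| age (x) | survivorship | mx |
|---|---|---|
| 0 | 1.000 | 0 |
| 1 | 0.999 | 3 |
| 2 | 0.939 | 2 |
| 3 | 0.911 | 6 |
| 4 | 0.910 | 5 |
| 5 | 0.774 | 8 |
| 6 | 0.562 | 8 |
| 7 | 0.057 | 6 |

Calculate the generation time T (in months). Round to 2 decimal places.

lx·mx: 0, 2.997, 1.878, 5.466, 4.55, 6.192, 4.496, 0.342 → R0 = 25.921
x·lx·mx: 0, 2.997, 3.756, 16.398, 18.2, 30.96, 26.976, 2.394 → Σ = 101.681
T = 101.681 / 25.921 = 3.922727… → 3.92

3.92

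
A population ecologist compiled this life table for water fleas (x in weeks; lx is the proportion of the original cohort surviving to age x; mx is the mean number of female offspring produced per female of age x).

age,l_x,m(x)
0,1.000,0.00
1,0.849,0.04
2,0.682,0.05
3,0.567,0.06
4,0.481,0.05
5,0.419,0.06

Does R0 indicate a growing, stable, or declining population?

declining

R0 = Σ lx·mx = 0 + 0.03396 + 0.0341 + 0.03402 + 0.02405 + 0.02514 = 0.15127
R0 < 1, so the population is declining.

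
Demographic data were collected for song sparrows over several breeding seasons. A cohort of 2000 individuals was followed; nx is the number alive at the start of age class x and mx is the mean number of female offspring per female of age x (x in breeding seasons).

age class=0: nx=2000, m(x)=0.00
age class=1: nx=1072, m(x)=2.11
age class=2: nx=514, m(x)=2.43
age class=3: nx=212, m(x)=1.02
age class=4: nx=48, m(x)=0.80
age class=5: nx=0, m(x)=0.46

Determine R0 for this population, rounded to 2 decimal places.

1.88

lx = nx/n0 = nx/2000: 1, 0.536, 0.257, 0.106, 0.024, 0
lx·mx by age: 0, 1.13096, 0.62451, 0.10812, 0.0192, 0
R0 = Σ lx·mx = 1.88279 → 1.88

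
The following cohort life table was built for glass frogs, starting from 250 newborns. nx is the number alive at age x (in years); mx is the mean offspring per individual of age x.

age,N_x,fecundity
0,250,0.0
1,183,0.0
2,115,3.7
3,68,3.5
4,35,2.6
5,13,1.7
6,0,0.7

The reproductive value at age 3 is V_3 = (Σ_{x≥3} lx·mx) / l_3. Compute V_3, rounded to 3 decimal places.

lx = nx/n0 = nx/250: 1, 0.732, 0.46, 0.272, 0.14, 0.052, 0
lx·mx for x ≥ 3: 0.952, 0.364, 0.0884, 0 → sum = 1.4044
V_3 = 1.4044 / l_3 = 1.4044 / 0.272 = 5.163235… → 5.163

5.163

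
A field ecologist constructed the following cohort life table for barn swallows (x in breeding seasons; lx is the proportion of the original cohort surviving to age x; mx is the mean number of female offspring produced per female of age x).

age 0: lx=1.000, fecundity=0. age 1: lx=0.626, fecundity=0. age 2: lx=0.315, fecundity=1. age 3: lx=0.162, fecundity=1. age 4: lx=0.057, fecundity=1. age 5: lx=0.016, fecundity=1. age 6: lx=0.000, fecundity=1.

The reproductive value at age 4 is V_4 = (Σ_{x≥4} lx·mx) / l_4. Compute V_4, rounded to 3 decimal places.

lx·mx for x ≥ 4: 0.057, 0.016, 0 → sum = 0.073
V_4 = 0.073 / l_4 = 0.073 / 0.057 = 1.280702… → 1.281

1.281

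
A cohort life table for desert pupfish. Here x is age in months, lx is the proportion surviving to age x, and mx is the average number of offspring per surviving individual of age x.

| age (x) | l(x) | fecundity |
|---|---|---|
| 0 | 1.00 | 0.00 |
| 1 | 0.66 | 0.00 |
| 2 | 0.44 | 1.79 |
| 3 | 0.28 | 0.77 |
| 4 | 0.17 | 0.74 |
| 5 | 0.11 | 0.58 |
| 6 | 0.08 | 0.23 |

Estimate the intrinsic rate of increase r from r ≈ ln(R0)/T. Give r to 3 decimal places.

0.074

R0 = Σ lx·mx = 0 + 0 + 0.7876 + 0.2156 + 0.1258 + 0.0638 + 0.0184 = 1.2112
Σ x·lx·mx = 3.1546; T = 3.1546/1.2112 = 2.60452…
r ≈ ln(R0)/T = ln(1.2112)/2.60452… = 0.07357… → 0.074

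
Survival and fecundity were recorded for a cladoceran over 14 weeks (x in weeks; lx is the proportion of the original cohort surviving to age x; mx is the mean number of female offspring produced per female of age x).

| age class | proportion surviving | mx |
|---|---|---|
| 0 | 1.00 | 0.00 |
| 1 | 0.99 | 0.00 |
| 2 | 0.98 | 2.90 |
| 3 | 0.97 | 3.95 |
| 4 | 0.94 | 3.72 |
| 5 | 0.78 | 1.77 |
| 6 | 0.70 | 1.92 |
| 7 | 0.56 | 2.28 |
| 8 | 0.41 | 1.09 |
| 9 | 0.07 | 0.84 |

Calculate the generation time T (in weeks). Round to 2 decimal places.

4.03

lx·mx: 0, 0, 2.842, 3.8315, 3.4968, 1.3806, 1.344, 1.2768, 0.4469, 0.0588 → R0 = 14.6774
x·lx·mx: 0, 0, 5.684, 11.4945, 13.9872, 6.903, 8.064, 8.9376, 3.5752, 0.5292 → Σ = 59.1747
T = 59.1747 / 14.6774 = 4.031688… → 4.03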